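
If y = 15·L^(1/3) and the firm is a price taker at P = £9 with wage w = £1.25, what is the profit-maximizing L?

L* = 216

MP_L = (1/3)·15·L^(-2/3) = 5·L^(-2/3).
Profit maximization for a price taker requires P·MP_L = w: 9·5·L^(-2/3) = 1.25.
So L^(-2/3) = 1/36, which gives L = 216.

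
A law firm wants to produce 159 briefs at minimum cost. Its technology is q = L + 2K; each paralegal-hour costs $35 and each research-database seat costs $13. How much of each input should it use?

The inputs are perfect substitutes, so the firm uses whichever has the lower cost per unit of output.
Cost per unit of output via L is 35; via K it is 6.5. K is cheaper.
Producing q = 159 with K alone: L = 0, K = 79.5.

L* = 0, K* = 79.5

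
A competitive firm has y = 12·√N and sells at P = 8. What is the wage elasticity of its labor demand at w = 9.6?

ε = -2

MP_N = (1/2)·12·N^(-1/2), so P·MP_N = w gives 48·N^(-1/2) = w.
Solving, N(w) = (48/w)^(2). This is a constant-elasticity form: N ∝ w^(−2), so ε = −2.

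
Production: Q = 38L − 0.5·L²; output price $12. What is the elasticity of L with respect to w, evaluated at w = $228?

From P·MP_L = w with MP_L = 38 − L, labor demand is L(w) = 38 − w/12.
dL/dw = −1/(12) = -1/12.
At w = 228, L = 19, so ε = (dL/dw)·(w/L) = (-1/12)·(228/19) = -1.

ε = -1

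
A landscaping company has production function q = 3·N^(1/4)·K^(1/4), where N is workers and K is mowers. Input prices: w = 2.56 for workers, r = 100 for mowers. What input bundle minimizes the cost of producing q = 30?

N* = 625, K* = 16

Cost minimization requires the marginal rate of technical substitution to equal the input-price ratio: MP_N/MP_K = w/r.
Here MP_N/MP_K = (1/4)·(K/N)/(1/4) = (K/N). Setting this equal to 2.56/100 = 0.0256 gives K = 0.0256N.
Substituting into q = 30: 3·N^(1/4)·(0.0256N)^(1/4) = 30.
Solving, N = 625 and K = 16.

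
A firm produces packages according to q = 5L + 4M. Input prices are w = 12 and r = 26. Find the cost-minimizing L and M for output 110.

L* = 22, M* = 0

The inputs are perfect substitutes, so the firm uses whichever has the lower cost per unit of output.
Cost per unit of output via L is w/5 = 2.4; via M it is r/4 = 6.5. L is cheaper.
Producing q = 110 with L alone: L = 22, M = 0.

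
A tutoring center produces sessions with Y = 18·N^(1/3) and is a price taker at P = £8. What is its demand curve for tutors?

N(w) = (48/w)^(3/2)

MP_N = (1/3)·18·N^(-2/3) = 6·N^(-2/3).
Setting P·MP_N = w: 48·N^(-2/3) = w.
Solving for N: N^(-2/3) = w/48, so N = (48/w)^(3/2).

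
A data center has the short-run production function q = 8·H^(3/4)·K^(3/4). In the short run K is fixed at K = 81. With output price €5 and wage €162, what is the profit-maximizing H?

With K = 81, MP_H = (3/4)·8·H^(-1/4)·81^(3/4) = 162·H^(-1/4).
Profit maximization for a price taker requires P·MP_H = w: 5·162·H^(-1/4) = 162.
So H^(-1/4) = 0.2, which gives H = 625.

H* = 625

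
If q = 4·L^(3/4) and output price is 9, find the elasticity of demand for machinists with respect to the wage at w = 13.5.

MP_L = (3/4)·4·L^(-1/4), so P·MP_L = w gives 27·L^(-1/4) = w.
Solving, L(w) = (27/w)^(4). This is a constant-elasticity form: L ∝ w^(−4), so ε = −4.

ε = -4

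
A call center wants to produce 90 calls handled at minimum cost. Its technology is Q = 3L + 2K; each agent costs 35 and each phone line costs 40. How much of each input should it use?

L* = 30, K* = 0

The inputs are perfect substitutes, so the firm uses whichever has the lower cost per unit of output.
Cost per unit of output via L is w/3 = 35/3; via K it is r/2 = 20. L is cheaper.
Producing Q = 90 with L alone: L = 30, K = 0.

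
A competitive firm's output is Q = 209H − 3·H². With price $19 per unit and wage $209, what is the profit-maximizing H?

The marginal product of H is MP_H = 209 − 6H.
A price-taking firm hires until the value of the marginal product equals the wage: P·MP_H = w, so 19·(209 − 6H) = 209.
Then 209 − 6H = 11, giving H = 33.

H* = 33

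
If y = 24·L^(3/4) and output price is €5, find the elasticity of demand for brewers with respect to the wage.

ε = -4

MP_L = (3/4)·24·L^(-1/4), so P·MP_L = w gives 90·L^(-1/4) = w.
Solving, L(w) = (90/w)^(4). This is a constant-elasticity form: L ∝ w^(−4), so ε = −4.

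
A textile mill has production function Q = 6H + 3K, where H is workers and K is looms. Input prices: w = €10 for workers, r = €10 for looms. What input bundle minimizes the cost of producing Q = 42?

H* = 7, K* = 0

The inputs are perfect substitutes, so the firm uses whichever has the lower cost per unit of output.
Cost per unit of output via H is w/6 = 5/3; via K it is r/3 = 10/3. H is cheaper.
Producing Q = 42 with H alone: H = 7, K = 0.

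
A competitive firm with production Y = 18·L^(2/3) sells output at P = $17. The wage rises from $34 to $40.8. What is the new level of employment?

From P·MP_L = w with MP_L = 12·L^(-1/3), the labor demand is L(w) = (204/w)^(3).
At w = 34: L = 216. At w = 40.8: L = 125.

L* = 125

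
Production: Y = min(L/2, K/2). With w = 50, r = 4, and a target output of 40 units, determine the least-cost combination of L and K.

L* = 80, K* = 80

With a fixed-proportions technology, the cost-minimizing bundle uses no slack in either input: L/2 = K/2 = Y.
So L = 2·40 = 80 and K = 2·40 = 80.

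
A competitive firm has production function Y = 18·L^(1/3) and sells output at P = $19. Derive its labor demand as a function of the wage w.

MP_L = (1/3)·18·L^(-2/3) = 6·L^(-2/3).
Setting P·MP_L = w: 114·L^(-2/3) = w.
Solving for L: L^(-2/3) = w/114, so L = (114/w)^(3/2).

L(w) = (114/w)^(3/2)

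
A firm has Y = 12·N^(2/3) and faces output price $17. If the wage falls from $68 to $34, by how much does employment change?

From P·MP_N = w with MP_N = 8·N^(-1/3), the labor demand is N(w) = (136/w)^(3).
At w = 68: N = 8. At w = 34: N = 64.
ΔN = 64 − 8 = 56.

ΔN = 56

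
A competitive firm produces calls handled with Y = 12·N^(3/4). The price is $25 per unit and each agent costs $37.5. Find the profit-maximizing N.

MP_N = (3/4)·12·N^(-1/4) = 9·N^(-1/4).
Profit maximization for a price taker requires P·MP_N = w: 25·9·N^(-1/4) = 37.5.
So N^(-1/4) = 1/6, which gives N = 1296.

N* = 1296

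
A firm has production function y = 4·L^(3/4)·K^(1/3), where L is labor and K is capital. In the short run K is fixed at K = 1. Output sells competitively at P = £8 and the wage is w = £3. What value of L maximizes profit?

With K = 1, MP_L = (3/4)·4·L^(-1/4)·1^(1/3) = 3·L^(-1/4).
Profit maximization for a price taker requires P·MP_L = w: 8·3·L^(-1/4) = 3.
So L^(-1/4) = 0.125, which gives L = 4096.

L* = 4096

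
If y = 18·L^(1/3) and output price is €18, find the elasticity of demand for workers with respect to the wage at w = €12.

ε = -1.5

MP_L = (1/3)·18·L^(-2/3), so P·MP_L = w gives 108·L^(-2/3) = w.
Solving, L(w) = (108/w)^(3/2). This is a constant-elasticity form: L ∝ w^(−3/2), so ε = −3/2.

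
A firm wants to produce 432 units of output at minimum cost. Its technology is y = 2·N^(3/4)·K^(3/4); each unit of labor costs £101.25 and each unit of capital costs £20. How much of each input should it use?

Cost minimization requires the marginal rate of technical substitution to equal the input-price ratio: MP_N/MP_K = w/r.
Here MP_N/MP_K = (3/4)·(K/N)/(3/4) = (K/N). Setting this equal to 101.25/20 = 5.0625 gives K = 5.0625N.
Substituting into y = 432: 2·N^(3/4)·(5.0625N)^(3/4) = 432.
Solving, N = 16 and K = 81.

N* = 16, K* = 81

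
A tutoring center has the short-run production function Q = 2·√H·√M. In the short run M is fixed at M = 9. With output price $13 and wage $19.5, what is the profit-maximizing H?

H* = 4

With M = 9, MP_H = (1/2)·2·H^(-1/2)·9^(1/2) = 3·H^(-1/2).
Profit maximization for a price taker requires P·MP_H = w: 13·3·H^(-1/2) = 19.5.
So H^(-1/2) = 0.5, which gives H = 4.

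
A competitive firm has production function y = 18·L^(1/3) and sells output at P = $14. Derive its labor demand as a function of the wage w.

L(w) = (84/w)^(3/2)

MP_L = (1/3)·18·L^(-2/3) = 6·L^(-2/3).
Setting P·MP_L = w: 84·L^(-2/3) = w.
Solving for L: L^(-2/3) = w/84, so L = (84/w)^(3/2).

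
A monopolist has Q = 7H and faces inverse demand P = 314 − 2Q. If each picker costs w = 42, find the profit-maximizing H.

Marginal revenue from the inverse demand is MR = 314 − 4Q.
The marginal product is MP_H = 7.
A monopolist hires until marginal revenue product equals the wage: MR·MP_H = w.
(314 − 28H)·7 = 42, so H = 11.

H* = 11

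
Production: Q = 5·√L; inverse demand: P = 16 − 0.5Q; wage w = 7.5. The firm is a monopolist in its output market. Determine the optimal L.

Marginal revenue from the inverse demand is MR = 16 − Q.
The marginal product is MP_L = 2.5·L^(-1/2).
A monopolist hires until marginal revenue product equals the wage: MR·MP_L = w.
At L, Q = 5·√L. Substituting and solving: (16 − 5·√L)·2.5·L^(-1/2) = 7.5 gives L = 4.

L* = 4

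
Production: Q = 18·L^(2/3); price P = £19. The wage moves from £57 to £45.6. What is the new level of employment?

From P·MP_L = w with MP_L = 12·L^(-1/3), the labor demand is L(w) = (228/w)^(3).
At w = 57: L = 64. At w = 45.6: L = 125.

L* = 125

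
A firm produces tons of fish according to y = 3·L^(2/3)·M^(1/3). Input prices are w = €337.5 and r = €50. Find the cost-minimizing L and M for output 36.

L* = 8, M* = 27

Cost minimization requires the marginal rate of technical substitution to equal the input-price ratio: MP_L/MP_M = w/r.
Here MP_L/MP_M = (2/3)·(M/L)/(1/3) = 2·(M/L). Setting this equal to 337.5/50 = 6.75 gives M = 3.375L.
Substituting into y = 36: 3·L^(2/3)·(3.375L)^(1/3) = 36.
Solving, L = 8 and M = 27.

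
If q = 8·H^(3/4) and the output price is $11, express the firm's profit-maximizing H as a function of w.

H(w) = (66/w)^(4)

MP_H = (3/4)·8·H^(-1/4) = 6·H^(-1/4).
Setting P·MP_H = w: 66·H^(-1/4) = w.
Solving for H: H^(-1/4) = w/66, so H = (66/w)^(4).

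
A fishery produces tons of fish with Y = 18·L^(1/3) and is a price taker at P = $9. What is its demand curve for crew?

MP_L = (1/3)·18·L^(-2/3) = 6·L^(-2/3).
Setting P·MP_L = w: 54·L^(-2/3) = w.
Solving for L: L^(-2/3) = w/54, so L = (54/w)^(3/2).

L(w) = (54/w)^(3/2)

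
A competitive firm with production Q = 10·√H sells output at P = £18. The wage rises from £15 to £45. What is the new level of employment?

H* = 4

From P·MP_H = w with MP_H = 5·H^(-1/2), the labor demand is H(w) = (90/w)^(2).
At w = 15: H = 36. At w = 45: H = 4.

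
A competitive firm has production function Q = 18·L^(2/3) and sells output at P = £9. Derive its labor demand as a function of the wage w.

L(w) = 1259712/w³

MP_L = (2/3)·18·L^(-1/3) = 12·L^(-1/3).
Setting P·MP_L = w: 108·L^(-1/3) = w.
Solving for L: L^(-1/3) = w/108, so L = (108/w)^(3).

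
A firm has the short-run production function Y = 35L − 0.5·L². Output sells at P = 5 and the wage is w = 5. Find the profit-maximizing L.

The marginal product of L is MP_L = 35 − L.
A price-taking firm hires until the value of the marginal product equals the wage: P·MP_L = w, so 5·(35 − L) = 5.
Then 35 − L = 1, giving L = 34.

L* = 34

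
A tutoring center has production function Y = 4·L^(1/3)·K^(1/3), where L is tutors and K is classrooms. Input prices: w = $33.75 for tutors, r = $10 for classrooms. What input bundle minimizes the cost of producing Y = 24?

L* = 8, K* = 27

Cost minimization requires the marginal rate of technical substitution to equal the input-price ratio: MP_L/MP_K = w/r.
Here MP_L/MP_K = (1/3)·(K/L)/(1/3) = (K/L). Setting this equal to 33.75/10 = 3.375 gives K = 3.375L.
Substituting into Y = 24: 4·L^(1/3)·(3.375L)^(1/3) = 24.
Solving, L = 8 and K = 27.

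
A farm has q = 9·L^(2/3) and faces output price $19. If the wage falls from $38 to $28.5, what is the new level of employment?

L* = 64

From P·MP_L = w with MP_L = 6·L^(-1/3), the labor demand is L(w) = (114/w)^(3).
At w = 38: L = 27. At w = 28.5: L = 64.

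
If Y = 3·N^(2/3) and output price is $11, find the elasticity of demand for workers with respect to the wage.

MP_N = (2/3)·3·N^(-1/3), so P·MP_N = w gives 22·N^(-1/3) = w.
Solving, N(w) = (22/w)^(3). This is a constant-elasticity form: N ∝ w^(−3), so ε = −3.

ε = -3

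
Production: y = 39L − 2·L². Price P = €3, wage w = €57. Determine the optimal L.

L* = 5

The marginal product of L is MP_L = 39 − 4L.
A price-taking firm hires until the value of the marginal product equals the wage: P·MP_L = w, so 3·(39 − 4L) = 57.
Then 39 − 4L = 19, giving L = 5.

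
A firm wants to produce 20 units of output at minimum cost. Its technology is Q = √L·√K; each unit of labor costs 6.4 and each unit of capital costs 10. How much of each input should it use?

Cost minimization requires the marginal rate of technical substitution to equal the input-price ratio: MP_L/MP_K = w/r.
Here MP_L/MP_K = (1/2)·(K/L)/(1/2) = (K/L). Setting this equal to 6.4/10 = 0.64 gives K = 0.64L.
Substituting into Q = 20: L^(1/2)·(0.64L)^(1/2) = 20.
Solving, L = 25 and K = 16.

L* = 25, K* = 16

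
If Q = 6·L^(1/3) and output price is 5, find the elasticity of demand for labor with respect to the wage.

MP_L = (1/3)·6·L^(-2/3), so P·MP_L = w gives 10·L^(-2/3) = w.
Solving, L(w) = (10/w)^(3/2). This is a constant-elasticity form: L ∝ w^(−3/2), so ε = −3/2.

ε = -1.5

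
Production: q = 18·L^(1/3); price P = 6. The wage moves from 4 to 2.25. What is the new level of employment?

From P·MP_L = w with MP_L = 6·L^(-2/3), the labor demand is L(w) = (36/w)^(3/2).
At w = 4: L = 27. At w = 2.25: L = 64.

L* = 64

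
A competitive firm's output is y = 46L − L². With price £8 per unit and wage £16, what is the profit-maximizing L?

The marginal product of L is MP_L = 46 − 2L.
A price-taking firm hires until the value of the marginal product equals the wage: P·MP_L = w, so 8·(46 − 2L) = 16.
Then 46 − 2L = 2, giving L = 22.

L* = 22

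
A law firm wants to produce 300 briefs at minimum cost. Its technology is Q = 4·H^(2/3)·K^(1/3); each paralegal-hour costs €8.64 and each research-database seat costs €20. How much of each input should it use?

H* = 125, K* = 27

Cost minimization requires the marginal rate of technical substitution to equal the input-price ratio: MP_H/MP_K = w/r.
Here MP_H/MP_K = (2/3)·(K/H)/(1/3) = 2·(K/H). Setting this equal to 8.64/20 = 0.432 gives K = 0.216H.
Substituting into Q = 300: 4·H^(2/3)·(0.216H)^(1/3) = 300.
Solving, H = 125 and K = 27.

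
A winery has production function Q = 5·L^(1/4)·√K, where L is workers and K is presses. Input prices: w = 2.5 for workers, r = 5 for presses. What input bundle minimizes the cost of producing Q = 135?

L* = 81, K* = 81

Cost minimization requires the marginal rate of technical substitution to equal the input-price ratio: MP_L/MP_K = w/r.
Here MP_L/MP_K = (1/4)·(K/L)/(1/2) = 0.5·(K/L). Setting this equal to 2.5/5 = 0.5 gives K = L.
Substituting into Q = 135: 5·L^(1/4)·(L)^(1/2) = 135.
Solving, L = 81 and K = 81.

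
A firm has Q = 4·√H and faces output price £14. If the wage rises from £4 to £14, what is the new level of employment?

From P·MP_H = w with MP_H = 2·H^(-1/2), the labor demand is H(w) = (28/w)^(2).
At w = 4: H = 49. At w = 14: H = 4.

H* = 4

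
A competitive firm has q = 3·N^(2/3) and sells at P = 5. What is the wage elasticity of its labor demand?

ε = -3

MP_N = (2/3)·3·N^(-1/3), so P·MP_N = w gives 10·N^(-1/3) = w.
Solving, N(w) = (10/w)^(3). This is a constant-elasticity form: N ∝ w^(−3), so ε = −3.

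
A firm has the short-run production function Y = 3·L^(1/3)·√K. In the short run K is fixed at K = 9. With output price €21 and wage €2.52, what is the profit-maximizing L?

L* = 125

With K = 9, MP_L = (1/3)·3·L^(-2/3)·9^(1/2) = 3·L^(-2/3).
Profit maximization for a price taker requires P·MP_L = w: 21·3·L^(-2/3) = 2.52.
So L^(-2/3) = 0.04, which gives L = 125.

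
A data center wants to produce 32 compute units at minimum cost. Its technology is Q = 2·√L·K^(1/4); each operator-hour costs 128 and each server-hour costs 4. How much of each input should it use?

L* = 16, K* = 256

Cost minimization requires the marginal rate of technical substitution to equal the input-price ratio: MP_L/MP_K = w/r.
Here MP_L/MP_K = (1/2)·(K/L)/(1/4) = 2·(K/L). Setting this equal to 128/4 = 32 gives K = 16L.
Substituting into Q = 32: 2·L^(1/2)·(16L)^(1/4) = 32.
Solving, L = 16 and K = 256.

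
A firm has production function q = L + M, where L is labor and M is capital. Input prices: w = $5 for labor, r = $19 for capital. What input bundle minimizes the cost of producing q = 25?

L* = 25, M* = 0

The inputs are perfect substitutes, so the firm uses whichever has the lower cost per unit of output.
Cost per unit of output via L is 5; via M it is 19. L is cheaper.
Producing q = 25 with L alone: L = 25, M = 0.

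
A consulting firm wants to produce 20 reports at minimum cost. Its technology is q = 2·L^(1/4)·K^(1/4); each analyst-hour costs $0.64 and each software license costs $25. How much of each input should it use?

L* = 625, K* = 16

Cost minimization requires the marginal rate of technical substitution to equal the input-price ratio: MP_L/MP_K = w/r.
Here MP_L/MP_K = (1/4)·(K/L)/(1/4) = (K/L). Setting this equal to 0.64/25 = 0.0256 gives K = 0.0256L.
Substituting into q = 20: 2·L^(1/4)·(0.0256L)^(1/4) = 20.
Solving, L = 625 and K = 16.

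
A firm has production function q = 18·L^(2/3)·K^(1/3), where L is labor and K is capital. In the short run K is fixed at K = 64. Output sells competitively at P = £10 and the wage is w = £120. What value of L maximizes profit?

With K = 64, MP_L = (2/3)·18·L^(-1/3)·64^(1/3) = 48·L^(-1/3).
Profit maximization for a price taker requires P·MP_L = w: 10·48·L^(-1/3) = 120.
So L^(-1/3) = 0.25, which gives L = 64.

L* = 64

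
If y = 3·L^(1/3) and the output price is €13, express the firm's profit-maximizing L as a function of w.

MP_L = (1/3)·3·L^(-2/3) = L^(-2/3).
Setting P·MP_L = w: 13·L^(-2/3) = w.
Solving for L: L^(-2/3) = w/13, so L = (13/w)^(3/2).

L(w) = (13/w)^(3/2)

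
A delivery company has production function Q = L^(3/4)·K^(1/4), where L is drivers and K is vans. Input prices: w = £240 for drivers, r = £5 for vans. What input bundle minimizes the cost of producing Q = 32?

Cost minimization requires the marginal rate of technical substitution to equal the input-price ratio: MP_L/MP_K = w/r.
Here MP_L/MP_K = (3/4)·(K/L)/(1/4) = 3·(K/L). Setting this equal to 240/5 = 48 gives K = 16L.
Substituting into Q = 32: L^(3/4)·(16L)^(1/4) = 32.
Solving, L = 16 and K = 256.

L* = 16, K* = 256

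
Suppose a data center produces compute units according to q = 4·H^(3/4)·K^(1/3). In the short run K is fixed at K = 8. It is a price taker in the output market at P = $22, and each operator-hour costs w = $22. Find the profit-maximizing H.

With K = 8, MP_H = (3/4)·4·H^(-1/4)·8^(1/3) = 6·H^(-1/4).
Profit maximization for a price taker requires P·MP_H = w: 22·6·H^(-1/4) = 22.
So H^(-1/4) = 1/6, which gives H = 1296.

H* = 1296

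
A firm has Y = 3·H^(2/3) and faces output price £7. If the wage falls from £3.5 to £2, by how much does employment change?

From P·MP_H = w with MP_H = 2·H^(-1/3), the labor demand is H(w) = (14/w)^(3).
At w = 3.5: H = 64. At w = 2: H = 343.
ΔH = 343 − 64 = 279.

ΔH = 279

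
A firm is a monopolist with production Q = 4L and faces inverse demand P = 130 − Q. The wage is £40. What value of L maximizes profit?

L* = 15

Marginal revenue from the inverse demand is MR = 130 − 2Q.
The marginal product is MP_L = 4.
A monopolist hires until marginal revenue product equals the wage: MR·MP_L = w.
(130 − 8L)·4 = 40, so L = 15.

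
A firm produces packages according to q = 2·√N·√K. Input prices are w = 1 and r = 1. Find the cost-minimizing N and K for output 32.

N* = 16, K* = 16

Cost minimization requires the marginal rate of technical substitution to equal the input-price ratio: MP_N/MP_K = w/r.
Here MP_N/MP_K = (1/2)·(K/N)/(1/2) = (K/N). Setting this equal to 1/1 = 1 gives K = N.
Substituting into q = 32: 2·N^(1/2)·(N)^(1/2) = 32.
Solving, N = 16 and K = 16.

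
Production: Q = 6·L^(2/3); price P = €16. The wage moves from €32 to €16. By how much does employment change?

From P·MP_L = w with MP_L = 4·L^(-1/3), the labor demand is L(w) = (64/w)^(3).
At w = 32: L = 8. At w = 16: L = 64.
ΔL = 64 − 8 = 56.

ΔL = 56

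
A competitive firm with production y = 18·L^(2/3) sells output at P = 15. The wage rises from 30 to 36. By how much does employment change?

From P·MP_L = w with MP_L = 12·L^(-1/3), the labor demand is L(w) = (180/w)^(3).
At w = 30: L = 216. At w = 36: L = 125.
ΔL = 125 − 216 = -91.

ΔL = -91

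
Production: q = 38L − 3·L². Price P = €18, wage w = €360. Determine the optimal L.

The marginal product of L is MP_L = 38 − 6L.
A price-taking firm hires until the value of the marginal product equals the wage: P·MP_L = w, so 18·(38 − 6L) = 360.
Then 38 − 6L = 20, giving L = 3.

L* = 3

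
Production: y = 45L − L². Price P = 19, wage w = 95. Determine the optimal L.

L* = 20

The marginal product of L is MP_L = 45 − 2L.
A price-taking firm hires until the value of the marginal product equals the wage: P·MP_L = w, so 19·(45 − 2L) = 95.
Then 45 − 2L = 5, giving L = 20.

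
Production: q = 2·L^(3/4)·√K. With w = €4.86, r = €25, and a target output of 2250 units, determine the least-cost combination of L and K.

L* = 625, K* = 81

Cost minimization requires the marginal rate of technical substitution to equal the input-price ratio: MP_L/MP_K = w/r.
Here MP_L/MP_K = (3/4)·(K/L)/(1/2) = 1.5·(K/L). Setting this equal to 4.86/25 = 0.1944 gives K = 0.1296L.
Substituting into q = 2250: 2·L^(3/4)·(0.1296L)^(1/2) = 2250.
Solving, L = 625 and K = 81.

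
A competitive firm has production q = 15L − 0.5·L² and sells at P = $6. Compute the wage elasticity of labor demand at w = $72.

From P·MP_L = w with MP_L = 15 − L, labor demand is L(w) = 15 − w/6.
dL/dw = −1/(6) = -1/6.
At w = 72, L = 3, so ε = (dL/dw)·(w/L) = (-1/6)·(72/3) = -4.

ε = -4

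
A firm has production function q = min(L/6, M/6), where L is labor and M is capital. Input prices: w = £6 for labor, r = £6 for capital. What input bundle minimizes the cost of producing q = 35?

With a fixed-proportions technology, the cost-minimizing bundle uses no slack in either input: L/6 = M/6 = q.
So L = 6·35 = 210 and M = 6·35 = 210.

L* = 210, M* = 210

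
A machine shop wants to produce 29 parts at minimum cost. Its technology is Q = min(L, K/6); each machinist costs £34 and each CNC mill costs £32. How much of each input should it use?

L* = 29, K* = 174

With a fixed-proportions technology, the cost-minimizing bundle uses no slack in either input: L = K/6 = Q.
So L = 29 and K = 6·29 = 174.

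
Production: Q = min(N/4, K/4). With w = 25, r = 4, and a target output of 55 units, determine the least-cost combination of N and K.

With a fixed-proportions technology, the cost-minimizing bundle uses no slack in either input: N/4 = K/4 = Q.
So N = 4·55 = 220 and K = 4·55 = 220.

N* = 220, K* = 220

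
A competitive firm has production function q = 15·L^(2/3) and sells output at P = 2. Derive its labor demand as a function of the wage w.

L(w) = 8000/w³

MP_L = (2/3)·15·L^(-1/3) = 10·L^(-1/3).
Setting P·MP_L = w: 20·L^(-1/3) = w.
Solving for L: L^(-1/3) = w/20, so L = (20/w)^(3).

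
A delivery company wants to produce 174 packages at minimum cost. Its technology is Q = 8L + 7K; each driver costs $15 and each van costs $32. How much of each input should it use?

The inputs are perfect substitutes, so the firm uses whichever has the lower cost per unit of output.
Cost per unit of output via L is w/8 = 1.875; via K it is r/7 = 32/7. L is cheaper.
Producing Q = 174 with L alone: L = 21.75, K = 0.

L* = 21.75, K* = 0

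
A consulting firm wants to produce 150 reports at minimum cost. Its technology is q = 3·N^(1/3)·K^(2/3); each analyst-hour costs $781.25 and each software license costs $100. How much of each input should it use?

N* = 8, K* = 125

Cost minimization requires the marginal rate of technical substitution to equal the input-price ratio: MP_N/MP_K = w/r.
Here MP_N/MP_K = (1/3)·(K/N)/(2/3) = 0.5·(K/N). Setting this equal to 781.25/100 = 7.8125 gives K = 15.625N.
Substituting into q = 150: 3·N^(1/3)·(15.625N)^(2/3) = 150.
Solving, N = 8 and K = 125.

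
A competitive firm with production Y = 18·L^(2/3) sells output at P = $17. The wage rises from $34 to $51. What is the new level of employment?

From P·MP_L = w with MP_L = 12·L^(-1/3), the labor demand is L(w) = (204/w)^(3).
At w = 34: L = 216. At w = 51: L = 64.

L* = 64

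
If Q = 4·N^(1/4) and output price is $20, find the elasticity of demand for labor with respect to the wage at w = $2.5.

ε = -4/3

MP_N = (1/4)·4·N^(-3/4), so P·MP_N = w gives 20·N^(-3/4) = w.
Solving, N(w) = (20/w)^(4/3). This is a constant-elasticity form: N ∝ w^(−4/3), so ε = −4/3.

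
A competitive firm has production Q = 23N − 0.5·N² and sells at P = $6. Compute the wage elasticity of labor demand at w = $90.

From P·MP_N = w with MP_N = 23 − N, labor demand is N(w) = 23 − w/6.
dN/dw = −1/(6) = -1/6.
At w = 90, N = 8, so ε = (dN/dw)·(w/N) = (-1/6)·(90/8) = -1.875.

ε = -1.875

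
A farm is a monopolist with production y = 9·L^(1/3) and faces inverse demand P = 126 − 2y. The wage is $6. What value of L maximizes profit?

Marginal revenue from the inverse demand is MR = 126 − 4y.
The marginal product is MP_L = 3·L^(-2/3).
A monopolist hires until marginal revenue product equals the wage: MR·MP_L = w.
At L, y = 9·L^(1/3). Substituting and solving: (126 − 36·L^(1/3))·3·L^(-2/3) = 6 gives L = 27.

L* = 27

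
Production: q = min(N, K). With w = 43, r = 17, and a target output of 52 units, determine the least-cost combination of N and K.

N* = 52, K* = 52

With a fixed-proportions technology, the cost-minimizing bundle uses no slack in either input: N = K = q.
So N = 52 and K = 52.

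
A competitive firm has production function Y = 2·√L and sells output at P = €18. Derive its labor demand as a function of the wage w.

L(w) = 324/w²

MP_L = (1/2)·2·L^(-1/2) = L^(-1/2).
Setting P·MP_L = w: 18·L^(-1/2) = w.
Solving for L: L^(-1/2) = w/18, so L = (18/w)^(2).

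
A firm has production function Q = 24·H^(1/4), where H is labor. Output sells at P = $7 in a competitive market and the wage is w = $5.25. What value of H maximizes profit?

MP_H = (1/4)·24·H^(-3/4) = 6·H^(-3/4).
Profit maximization for a price taker requires P·MP_H = w: 7·6·H^(-3/4) = 5.25.
So H^(-3/4) = 0.125, which gives H = 16.

H* = 16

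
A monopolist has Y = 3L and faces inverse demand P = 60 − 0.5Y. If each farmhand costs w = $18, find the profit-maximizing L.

Marginal revenue from the inverse demand is MR = 60 − Y.
The marginal product is MP_L = 3.
A monopolist hires until marginal revenue product equals the wage: MR·MP_L = w.
(60 − 3L)·3 = 18, so L = 18.

L* = 18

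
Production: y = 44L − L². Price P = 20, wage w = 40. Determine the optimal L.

The marginal product of L is MP_L = 44 − 2L.
A price-taking firm hires until the value of the marginal product equals the wage: P·MP_L = w, so 20·(44 − 2L) = 40.
Then 44 − 2L = 2, giving L = 21.

L* = 21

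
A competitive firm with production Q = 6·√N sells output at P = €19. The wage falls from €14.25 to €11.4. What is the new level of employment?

N* = 25

From P·MP_N = w with MP_N = 3·N^(-1/2), the labor demand is N(w) = (57/w)^(2).
At w = 14.25: N = 16. At w = 11.4: N = 25.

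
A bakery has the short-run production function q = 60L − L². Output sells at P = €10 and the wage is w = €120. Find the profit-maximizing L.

The marginal product of L is MP_L = 60 − 2L.
A price-taking firm hires until the value of the marginal product equals the wage: P·MP_L = w, so 10·(60 − 2L) = 120.
Then 60 − 2L = 12, giving L = 24.

L* = 24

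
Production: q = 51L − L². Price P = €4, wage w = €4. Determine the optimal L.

L* = 25

The marginal product of L is MP_L = 51 − 2L.
A price-taking firm hires until the value of the marginal product equals the wage: P·MP_L = w, so 4·(51 − 2L) = 4.
Then 51 − 2L = 1, giving L = 25.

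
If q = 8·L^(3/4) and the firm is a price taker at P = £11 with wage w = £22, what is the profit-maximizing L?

L* = 81

MP_L = (3/4)·8·L^(-1/4) = 6·L^(-1/4).
Profit maximization for a price taker requires P·MP_L = w: 11·6·L^(-1/4) = 22.
So L^(-1/4) = 1/3, which gives L = 81.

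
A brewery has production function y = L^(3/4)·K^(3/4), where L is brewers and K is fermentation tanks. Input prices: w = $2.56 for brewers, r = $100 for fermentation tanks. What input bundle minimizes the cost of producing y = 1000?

Cost minimization requires the marginal rate of technical substitution to equal the input-price ratio: MP_L/MP_K = w/r.
Here MP_L/MP_K = (3/4)·(K/L)/(3/4) = (K/L). Setting this equal to 2.56/100 = 0.0256 gives K = 0.0256L.
Substituting into y = 1000: L^(3/4)·(0.0256L)^(3/4) = 1000.
Solving, L = 625 and K = 16.

L* = 625, K* = 16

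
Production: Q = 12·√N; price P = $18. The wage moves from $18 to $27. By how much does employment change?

ΔN = -20

From P·MP_N = w with MP_N = 6·N^(-1/2), the labor demand is N(w) = (108/w)^(2).
At w = 18: N = 36. At w = 27: N = 16.
ΔN = 16 − 36 = -20.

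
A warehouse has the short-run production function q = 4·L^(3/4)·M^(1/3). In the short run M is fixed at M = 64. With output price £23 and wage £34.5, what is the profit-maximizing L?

With M = 64, MP_L = (3/4)·4·L^(-1/4)·64^(1/3) = 12·L^(-1/4).
Profit maximization for a price taker requires P·MP_L = w: 23·12·L^(-1/4) = 34.5.
So L^(-1/4) = 0.125, which gives L = 4096.

L* = 4096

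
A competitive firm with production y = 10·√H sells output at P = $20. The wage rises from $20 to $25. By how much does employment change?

From P·MP_H = w with MP_H = 5·H^(-1/2), the labor demand is H(w) = (100/w)^(2).
At w = 20: H = 25. At w = 25: H = 16.
ΔH = 16 − 25 = -9.

ΔH = -9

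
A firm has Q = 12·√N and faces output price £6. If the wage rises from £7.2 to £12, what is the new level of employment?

N* = 9

From P·MP_N = w with MP_N = 6·N^(-1/2), the labor demand is N(w) = (36/w)^(2).
At w = 7.2: N = 25. At w = 12: N = 9.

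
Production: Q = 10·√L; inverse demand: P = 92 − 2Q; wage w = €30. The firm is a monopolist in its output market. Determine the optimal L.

Marginal revenue from the inverse demand is MR = 92 − 4Q.
The marginal product is MP_L = 5·L^(-1/2).
A monopolist hires until marginal revenue product equals the wage: MR·MP_L = w.
At L, Q = 10·√L. Substituting and solving: (92 − 40·√L)·5·L^(-1/2) = 30 gives L = 4.

L* = 4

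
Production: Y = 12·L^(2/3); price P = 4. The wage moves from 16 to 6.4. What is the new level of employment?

L* = 125

From P·MP_L = w with MP_L = 8·L^(-1/3), the labor demand is L(w) = (32/w)^(3).
At w = 16: L = 8. At w = 6.4: L = 125.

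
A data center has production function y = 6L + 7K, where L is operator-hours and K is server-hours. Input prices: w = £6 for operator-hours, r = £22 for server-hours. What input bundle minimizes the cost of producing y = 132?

The inputs are perfect substitutes, so the firm uses whichever has the lower cost per unit of output.
Cost per unit of output via L is w/6 = 1; via K it is r/7 = 22/7. L is cheaper.
Producing y = 132 with L alone: L = 22, K = 0.

L* = 22, K* = 0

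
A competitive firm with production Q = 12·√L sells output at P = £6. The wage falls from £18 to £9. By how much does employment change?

ΔL = 12

From P·MP_L = w with MP_L = 6·L^(-1/2), the labor demand is L(w) = (36/w)^(2).
At w = 18: L = 4. At w = 9: L = 16.
ΔL = 16 − 4 = 12.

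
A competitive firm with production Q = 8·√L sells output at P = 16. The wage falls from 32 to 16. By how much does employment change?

From P·MP_L = w with MP_L = 4·L^(-1/2), the labor demand is L(w) = (64/w)^(2).
At w = 32: L = 4. At w = 16: L = 16.
ΔL = 16 − 4 = 12.

ΔL = 12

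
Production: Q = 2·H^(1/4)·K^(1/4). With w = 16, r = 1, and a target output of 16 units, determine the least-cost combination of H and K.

H* = 16, K* = 256

Cost minimization requires the marginal rate of technical substitution to equal the input-price ratio: MP_H/MP_K = w/r.
Here MP_H/MP_K = (1/4)·(K/H)/(1/4) = (K/H). Setting this equal to 16/1 = 16 gives K = 16H.
Substituting into Q = 16: 2·H^(1/4)·(16H)^(1/4) = 16.
Solving, H = 16 and K = 256.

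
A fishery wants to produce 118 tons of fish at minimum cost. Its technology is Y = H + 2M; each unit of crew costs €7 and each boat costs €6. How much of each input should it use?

The inputs are perfect substitutes, so the firm uses whichever has the lower cost per unit of output.
Cost per unit of output via H is 7; via M it is 3. M is cheaper.
Producing Y = 118 with M alone: H = 0, M = 59.

H* = 0, M* = 59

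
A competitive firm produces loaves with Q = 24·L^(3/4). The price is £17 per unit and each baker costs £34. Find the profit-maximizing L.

L* = 6561

MP_L = (3/4)·24·L^(-1/4) = 18·L^(-1/4).
Profit maximization for a price taker requires P·MP_L = w: 17·18·L^(-1/4) = 34.
So L^(-1/4) = 1/9, which gives L = 6561.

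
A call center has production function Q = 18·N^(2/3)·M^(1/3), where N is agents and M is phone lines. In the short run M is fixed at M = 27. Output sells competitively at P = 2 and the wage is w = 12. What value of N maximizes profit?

With M = 27, MP_N = (2/3)·18·N^(-1/3)·27^(1/3) = 36·N^(-1/3).
Profit maximization for a price taker requires P·MP_N = w: 2·36·N^(-1/3) = 12.
So N^(-1/3) = 1/6, which gives N = 216.

N* = 216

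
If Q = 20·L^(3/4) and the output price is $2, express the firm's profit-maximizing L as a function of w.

MP_L = (3/4)·20·L^(-1/4) = 15·L^(-1/4).
Setting P·MP_L = w: 30·L^(-1/4) = w.
Solving for L: L^(-1/4) = w/30, so L = (30/w)^(4).

L(w) = 810000/w^(4)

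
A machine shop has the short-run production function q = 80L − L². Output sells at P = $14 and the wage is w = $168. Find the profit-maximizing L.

L* = 34

The marginal product of L is MP_L = 80 − 2L.
A price-taking firm hires until the value of the marginal product equals the wage: P·MP_L = w, so 14·(80 − 2L) = 168.
Then 80 − 2L = 12, giving L = 34.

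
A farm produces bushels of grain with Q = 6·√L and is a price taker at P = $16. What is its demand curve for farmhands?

MP_L = (1/2)·6·L^(-1/2) = 3·L^(-1/2).
Setting P·MP_L = w: 48·L^(-1/2) = w.
Solving for L: L^(-1/2) = w/48, so L = (48/w)^(2).

L(w) = 2304/w²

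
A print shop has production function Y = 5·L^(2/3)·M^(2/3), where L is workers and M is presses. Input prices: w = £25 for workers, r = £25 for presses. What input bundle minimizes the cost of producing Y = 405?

L* = 27, M* = 27

Cost minimization requires the marginal rate of technical substitution to equal the input-price ratio: MP_L/MP_M = w/r.
Here MP_L/MP_M = (2/3)·(M/L)/(2/3) = (M/L). Setting this equal to 25/25 = 1 gives M = L.
Substituting into Y = 405: 5·L^(2/3)·(L)^(2/3) = 405.
Solving, L = 27 and M = 27.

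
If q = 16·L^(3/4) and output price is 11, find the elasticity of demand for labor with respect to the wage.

MP_L = (3/4)·16·L^(-1/4), so P·MP_L = w gives 132·L^(-1/4) = w.
Solving, L(w) = (132/w)^(4). This is a constant-elasticity form: L ∝ w^(−4), so ε = −4.

ε = -4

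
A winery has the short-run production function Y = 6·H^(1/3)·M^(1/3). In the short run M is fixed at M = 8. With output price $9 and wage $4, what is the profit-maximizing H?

With M = 8, MP_H = (1/3)·6·H^(-2/3)·8^(1/3) = 4·H^(-2/3).
Profit maximization for a price taker requires P·MP_H = w: 9·4·H^(-2/3) = 4.
So H^(-2/3) = 1/9, which gives H = 27.

H* = 27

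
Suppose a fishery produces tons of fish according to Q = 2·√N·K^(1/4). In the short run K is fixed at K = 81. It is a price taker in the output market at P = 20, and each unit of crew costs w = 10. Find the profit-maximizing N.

With K = 81, MP_N = (1/2)·2·N^(-1/2)·81^(1/4) = 3·N^(-1/2).
Profit maximization for a price taker requires P·MP_N = w: 20·3·N^(-1/2) = 10.
So N^(-1/2) = 1/6, which gives N = 36.

N* = 36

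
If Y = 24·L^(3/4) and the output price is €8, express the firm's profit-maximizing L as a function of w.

L(w) = (144/w)^(4)

MP_L = (3/4)·24·L^(-1/4) = 18·L^(-1/4).
Setting P·MP_L = w: 144·L^(-1/4) = w.
Solving for L: L^(-1/4) = w/144, so L = (144/w)^(4).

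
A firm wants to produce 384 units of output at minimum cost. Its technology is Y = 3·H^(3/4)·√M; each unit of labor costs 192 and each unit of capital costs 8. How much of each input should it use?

H* = 16, M* = 256

Cost minimization requires the marginal rate of technical substitution to equal the input-price ratio: MP_H/MP_M = w/r.
Here MP_H/MP_M = (3/4)·(M/H)/(1/2) = 1.5·(M/H). Setting this equal to 192/8 = 24 gives M = 16H.
Substituting into Y = 384: 3·H^(3/4)·(16H)^(1/2) = 384.
Solving, H = 16 and M = 256.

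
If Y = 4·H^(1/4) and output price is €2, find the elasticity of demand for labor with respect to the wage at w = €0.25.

ε = -4/3

MP_H = (1/4)·4·H^(-3/4), so P·MP_H = w gives 2·H^(-3/4) = w.
Solving, H(w) = (2/w)^(4/3). This is a constant-elasticity form: H ∝ w^(−4/3), so ε = −4/3.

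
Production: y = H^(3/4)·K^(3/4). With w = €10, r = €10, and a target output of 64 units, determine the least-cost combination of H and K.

H* = 16, K* = 16

Cost minimization requires the marginal rate of technical substitution to equal the input-price ratio: MP_H/MP_K = w/r.
Here MP_H/MP_K = (3/4)·(K/H)/(3/4) = (K/H). Setting this equal to 10/10 = 1 gives K = H.
Substituting into y = 64: H^(3/4)·(H)^(3/4) = 64.
Solving, H = 16 and K = 16.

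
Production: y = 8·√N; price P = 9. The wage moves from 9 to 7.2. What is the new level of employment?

N* = 25

From P·MP_N = w with MP_N = 4·N^(-1/2), the labor demand is N(w) = (36/w)^(2).
At w = 9: N = 16. At w = 7.2: N = 25.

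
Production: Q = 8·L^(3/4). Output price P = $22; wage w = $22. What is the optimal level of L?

L* = 1296

MP_L = (3/4)·8·L^(-1/4) = 6·L^(-1/4).
Profit maximization for a price taker requires P·MP_L = w: 22·6·L^(-1/4) = 22.
So L^(-1/4) = 1/6, which gives L = 1296.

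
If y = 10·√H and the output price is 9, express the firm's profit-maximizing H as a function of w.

H(w) = 2025/w²

MP_H = (1/2)·10·H^(-1/2) = 5·H^(-1/2).
Setting P·MP_H = w: 45·H^(-1/2) = w.
Solving for H: H^(-1/2) = w/45, so H = (45/w)^(2).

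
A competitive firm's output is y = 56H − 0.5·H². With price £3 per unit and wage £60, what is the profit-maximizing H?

H* = 36

The marginal product of H is MP_H = 56 − H.
A price-taking firm hires until the value of the marginal product equals the wage: P·MP_H = w, so 3·(56 − H) = 60.
Then 56 − H = 20, giving H = 36.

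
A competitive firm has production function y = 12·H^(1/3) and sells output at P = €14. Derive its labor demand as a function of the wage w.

H(w) = (56/w)^(3/2)

MP_H = (1/3)·12·H^(-2/3) = 4·H^(-2/3).
Setting P·MP_H = w: 56·H^(-2/3) = w.
Solving for H: H^(-2/3) = w/56, so H = (56/w)^(3/2).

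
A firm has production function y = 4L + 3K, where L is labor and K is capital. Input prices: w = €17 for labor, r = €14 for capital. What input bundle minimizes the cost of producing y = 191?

The inputs are perfect substitutes, so the firm uses whichever has the lower cost per unit of output.
Cost per unit of output via L is w/4 = 4.25; via K it is r/3 = 14/3. L is cheaper.
Producing y = 191 with L alone: L = 47.75, K = 0.

L* = 47.75, K* = 0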